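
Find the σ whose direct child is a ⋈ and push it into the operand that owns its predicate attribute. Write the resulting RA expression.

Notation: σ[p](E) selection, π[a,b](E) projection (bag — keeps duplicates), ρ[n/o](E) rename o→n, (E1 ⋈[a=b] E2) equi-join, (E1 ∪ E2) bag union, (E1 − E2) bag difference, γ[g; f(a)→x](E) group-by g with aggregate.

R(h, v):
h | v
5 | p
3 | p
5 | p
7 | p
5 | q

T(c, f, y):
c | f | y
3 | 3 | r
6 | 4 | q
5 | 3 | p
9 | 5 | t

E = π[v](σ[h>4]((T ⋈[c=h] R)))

σ filters on h, owned by the right side.
E' = π[v]((T ⋈[c=h] σ[h>4](R)))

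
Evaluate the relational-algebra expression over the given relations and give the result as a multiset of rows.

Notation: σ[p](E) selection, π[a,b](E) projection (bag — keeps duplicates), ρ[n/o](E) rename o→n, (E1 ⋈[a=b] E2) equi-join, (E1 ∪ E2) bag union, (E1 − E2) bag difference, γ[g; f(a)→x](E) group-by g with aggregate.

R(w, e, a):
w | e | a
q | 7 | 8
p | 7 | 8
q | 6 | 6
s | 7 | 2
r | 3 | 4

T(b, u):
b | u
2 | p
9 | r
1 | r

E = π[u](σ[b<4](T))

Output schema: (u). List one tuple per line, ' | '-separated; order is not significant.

Row counts bottom-up:
  T → 3
  σ[b<4](T) → 2
  π[u](σ[b<4](T)) → 2

== RESULT ==
u
p
r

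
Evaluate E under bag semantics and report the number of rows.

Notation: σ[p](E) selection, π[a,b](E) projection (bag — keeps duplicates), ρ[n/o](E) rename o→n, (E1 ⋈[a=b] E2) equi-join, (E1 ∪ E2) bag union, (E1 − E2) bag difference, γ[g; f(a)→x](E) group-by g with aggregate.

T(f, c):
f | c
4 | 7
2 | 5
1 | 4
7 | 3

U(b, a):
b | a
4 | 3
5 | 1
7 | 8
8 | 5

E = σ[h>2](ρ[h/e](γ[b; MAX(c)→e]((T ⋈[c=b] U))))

Row counts bottom-up:
  T → 4
  U → 4
  (T ⋈[c=b] U) → 3
  γ[b; MAX(c)→e]((T ⋈[c=b] U)) → 3
  ρ[h/e](γ[b; MAX(c)→e]((T ⋈[c=b] U))) → 3
  σ[h>2](ρ[h/e](γ[b; MAX(c)→e]((T ⋈[c=b] U)))) → 3

|E| = 3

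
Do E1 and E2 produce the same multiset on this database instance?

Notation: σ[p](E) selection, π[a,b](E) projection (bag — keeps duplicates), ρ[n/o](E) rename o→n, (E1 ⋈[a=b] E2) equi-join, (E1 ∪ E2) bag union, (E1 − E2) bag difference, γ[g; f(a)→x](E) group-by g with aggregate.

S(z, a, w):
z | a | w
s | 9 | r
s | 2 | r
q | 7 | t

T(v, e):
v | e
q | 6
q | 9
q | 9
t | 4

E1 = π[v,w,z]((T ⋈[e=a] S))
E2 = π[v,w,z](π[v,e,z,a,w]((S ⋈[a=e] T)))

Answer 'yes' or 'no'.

E1 per-node cardinality:
  T → 4
  S → 3
  (T ⋈[e=a] S) → 2
  π[v,w,z]((T ⋈[e=a] S)) → 2
E2 per-node cardinality:
  S → 3
  T → 4
  (S ⋈[a=e] T) → 2
  π[v,e,z,a,w]((S ⋈[a=e] T)) → 2
  π[v,w,z](π[v,e,z,a,w]((S ⋈[a=e] T))) → 2

E1 and E2 produce the same multiset:
v | w | z
q | r | s
q | r | s

yes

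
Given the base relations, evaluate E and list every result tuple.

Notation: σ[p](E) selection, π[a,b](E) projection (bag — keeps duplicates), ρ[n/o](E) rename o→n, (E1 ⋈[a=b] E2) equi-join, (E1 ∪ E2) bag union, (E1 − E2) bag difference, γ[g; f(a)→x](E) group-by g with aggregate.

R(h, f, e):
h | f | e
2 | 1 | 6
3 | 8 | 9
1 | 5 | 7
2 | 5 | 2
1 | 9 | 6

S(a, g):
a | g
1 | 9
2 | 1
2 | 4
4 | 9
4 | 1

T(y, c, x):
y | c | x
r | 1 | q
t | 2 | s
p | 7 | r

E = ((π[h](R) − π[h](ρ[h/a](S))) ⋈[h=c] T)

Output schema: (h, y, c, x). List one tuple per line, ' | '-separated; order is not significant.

Stepwise |·|:
  R → 5
  π[h](R) → 5
  S → 5
  ρ[h/a](S) → 5
  π[h](ρ[h/a](S)) → 5
  (π[h](R) − π[h](ρ[h/a](S))) → 2
  T → 3
  ((π[h](R) − π[h](ρ[h/a](S))) ⋈[h=c] T) → 1

== RESULT ==
h | y | c | x
1 | r | 1 | q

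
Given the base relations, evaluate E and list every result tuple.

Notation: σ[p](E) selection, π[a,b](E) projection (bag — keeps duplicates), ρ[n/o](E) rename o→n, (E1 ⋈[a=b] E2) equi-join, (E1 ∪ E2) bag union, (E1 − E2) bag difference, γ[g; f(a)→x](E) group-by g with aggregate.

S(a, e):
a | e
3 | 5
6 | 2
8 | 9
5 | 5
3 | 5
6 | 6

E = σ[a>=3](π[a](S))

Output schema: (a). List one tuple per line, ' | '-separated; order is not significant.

Subexpression sizes:
  S → 6
  π[a](S) → 6
  σ[a>=3](π[a](S)) → 6

== RESULT ==
a
3
3
5
6
6
8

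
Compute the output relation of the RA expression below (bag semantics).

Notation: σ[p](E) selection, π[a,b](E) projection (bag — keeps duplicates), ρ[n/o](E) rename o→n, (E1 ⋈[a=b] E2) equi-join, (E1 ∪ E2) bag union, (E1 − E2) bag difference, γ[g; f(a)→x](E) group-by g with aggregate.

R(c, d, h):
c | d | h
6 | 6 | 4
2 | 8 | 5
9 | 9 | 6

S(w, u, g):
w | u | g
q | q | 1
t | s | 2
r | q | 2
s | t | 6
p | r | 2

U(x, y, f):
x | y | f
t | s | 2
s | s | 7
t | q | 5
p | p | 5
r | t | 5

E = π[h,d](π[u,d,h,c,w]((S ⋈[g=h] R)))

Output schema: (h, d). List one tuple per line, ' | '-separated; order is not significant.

Subexpression sizes:
  S → 5
  R → 3
  (S ⋈[g=h] R) → 1
  π[u,d,h,c,w]((S ⋈[g=h] R)) → 1
  π[h,d](π[u,d,h,c,w]((S ⋈[g=h] R))) → 1

== RESULT ==
h | d
6 | 9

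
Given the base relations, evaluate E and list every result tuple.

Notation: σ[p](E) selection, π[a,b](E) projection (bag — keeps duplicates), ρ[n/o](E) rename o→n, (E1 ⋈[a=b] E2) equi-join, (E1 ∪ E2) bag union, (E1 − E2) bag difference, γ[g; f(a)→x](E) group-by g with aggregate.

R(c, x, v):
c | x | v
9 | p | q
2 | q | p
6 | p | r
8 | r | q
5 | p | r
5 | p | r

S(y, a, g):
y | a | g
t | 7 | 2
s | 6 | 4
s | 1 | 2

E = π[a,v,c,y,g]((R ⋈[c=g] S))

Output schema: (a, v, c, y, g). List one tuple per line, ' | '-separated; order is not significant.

Stepwise |·|:
  R → 6
  S → 3
  (R ⋈[c=g] S) → 2
  π[a,v,c,y,g]((R ⋈[c=g] S)) → 2

== RESULT ==
a | v | c | y | g
1 | p | 2 | s | 2
7 | p | 2 | t | 2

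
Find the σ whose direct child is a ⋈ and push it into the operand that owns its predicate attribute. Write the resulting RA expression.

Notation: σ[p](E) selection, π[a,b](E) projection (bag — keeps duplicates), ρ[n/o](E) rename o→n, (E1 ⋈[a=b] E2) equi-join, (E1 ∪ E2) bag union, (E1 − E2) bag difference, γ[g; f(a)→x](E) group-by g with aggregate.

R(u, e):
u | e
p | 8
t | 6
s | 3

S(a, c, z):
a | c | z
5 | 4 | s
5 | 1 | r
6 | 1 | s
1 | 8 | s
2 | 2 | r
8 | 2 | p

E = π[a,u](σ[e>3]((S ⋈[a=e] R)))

σ filters on e, owned by the right side.
E' = π[a,u]((S ⋈[a=e] σ[e>3](R)))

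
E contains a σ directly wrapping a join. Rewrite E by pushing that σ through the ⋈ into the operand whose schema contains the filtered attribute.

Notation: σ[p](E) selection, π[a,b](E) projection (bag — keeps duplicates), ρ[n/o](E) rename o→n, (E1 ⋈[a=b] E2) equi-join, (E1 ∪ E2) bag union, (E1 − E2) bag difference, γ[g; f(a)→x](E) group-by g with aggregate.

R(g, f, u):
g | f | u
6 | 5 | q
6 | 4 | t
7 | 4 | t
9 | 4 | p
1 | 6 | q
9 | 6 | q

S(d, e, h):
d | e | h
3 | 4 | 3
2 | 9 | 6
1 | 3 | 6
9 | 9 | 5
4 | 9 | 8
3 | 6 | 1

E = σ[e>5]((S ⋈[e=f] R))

σ filters on e, owned by the left side.
E' = (σ[e>5](S) ⋈[e=f] R)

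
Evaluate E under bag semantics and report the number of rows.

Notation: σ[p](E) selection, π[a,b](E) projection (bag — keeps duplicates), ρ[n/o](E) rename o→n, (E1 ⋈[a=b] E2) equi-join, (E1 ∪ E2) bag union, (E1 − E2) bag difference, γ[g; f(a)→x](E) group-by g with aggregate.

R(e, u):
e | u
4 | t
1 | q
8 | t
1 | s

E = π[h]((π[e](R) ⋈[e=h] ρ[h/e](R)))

Stepwise |·|:
  R → 4
  π[e](R) → 4
  R → 4
  ρ[h/e](R) → 4
  (π[e](R) ⋈[e=h] ρ[h/e](R)) → 6
  π[h]((π[e](R) ⋈[e=h] ρ[h/e](R))) → 6

|E| = 6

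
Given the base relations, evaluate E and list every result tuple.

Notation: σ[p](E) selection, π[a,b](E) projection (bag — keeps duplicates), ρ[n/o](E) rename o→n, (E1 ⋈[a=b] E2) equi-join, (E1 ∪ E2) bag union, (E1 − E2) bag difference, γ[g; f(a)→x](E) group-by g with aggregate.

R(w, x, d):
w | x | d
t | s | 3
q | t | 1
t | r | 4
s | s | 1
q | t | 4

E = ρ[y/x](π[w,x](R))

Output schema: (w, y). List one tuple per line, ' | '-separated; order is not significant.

Row counts bottom-up:
  R → 5
  π[w,x](R) → 5
  ρ[y/x](π[w,x](R)) → 5

== RESULT ==
w | y
q | t
q | t
s | s
t | r
t | s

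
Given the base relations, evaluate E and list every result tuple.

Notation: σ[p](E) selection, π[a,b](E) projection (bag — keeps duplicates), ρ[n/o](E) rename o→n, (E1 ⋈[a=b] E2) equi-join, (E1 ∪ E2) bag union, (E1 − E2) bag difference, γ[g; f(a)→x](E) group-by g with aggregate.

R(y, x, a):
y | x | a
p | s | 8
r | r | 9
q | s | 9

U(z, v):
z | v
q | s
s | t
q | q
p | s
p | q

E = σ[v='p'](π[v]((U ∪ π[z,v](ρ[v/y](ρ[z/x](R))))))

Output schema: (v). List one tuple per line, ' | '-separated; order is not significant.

Per-node cardinality:
  U → 5
  R → 3
  ρ[z/x](R) → 3
  ρ[v/y](ρ[z/x](R)) → 3
  π[z,v](ρ[v/y](ρ[z/x](R))) → 3
  (U ∪ π[z,v](ρ[v/y](ρ[z/x](R)))) → 8
  π[v]((U ∪ π[z,v](ρ[v/y](ρ[z/x](R))))) → 8
  σ[v='p'](π[v]((U ∪ π[z,v](ρ[v/y](ρ[z/x](R)))))) → 1

== RESULT ==
v
p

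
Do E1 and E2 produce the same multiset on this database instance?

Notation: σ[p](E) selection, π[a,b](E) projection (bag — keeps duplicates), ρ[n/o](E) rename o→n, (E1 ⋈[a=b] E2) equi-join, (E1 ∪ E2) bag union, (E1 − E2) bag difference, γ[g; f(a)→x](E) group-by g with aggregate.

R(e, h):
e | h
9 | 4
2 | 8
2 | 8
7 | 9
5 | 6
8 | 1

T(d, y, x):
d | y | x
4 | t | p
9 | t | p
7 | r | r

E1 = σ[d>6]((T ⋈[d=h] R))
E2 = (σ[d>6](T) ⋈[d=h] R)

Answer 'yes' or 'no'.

E1 row counts bottom-up:
  T → 3
  R → 6
  (T ⋈[d=h] R) → 2
  σ[d>6]((T ⋈[d=h] R)) → 1
E2 row counts bottom-up:
  T → 3
  σ[d>6](T) → 2
  R → 6
  (σ[d>6](T) ⋈[d=h] R) → 1

E1 and E2 produce the same multiset:
d | y | x | e | h
9 | t | p | 7 | 9

yes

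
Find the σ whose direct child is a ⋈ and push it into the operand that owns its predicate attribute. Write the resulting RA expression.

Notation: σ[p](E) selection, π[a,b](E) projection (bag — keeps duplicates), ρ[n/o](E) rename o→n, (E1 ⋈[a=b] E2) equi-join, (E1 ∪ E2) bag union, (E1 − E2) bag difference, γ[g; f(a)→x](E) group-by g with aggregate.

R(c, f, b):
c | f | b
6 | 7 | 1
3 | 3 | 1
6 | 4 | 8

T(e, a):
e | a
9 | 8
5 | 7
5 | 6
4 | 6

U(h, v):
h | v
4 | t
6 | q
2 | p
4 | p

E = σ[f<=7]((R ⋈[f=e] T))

σ filters on f, owned by the left side.
E' = (σ[f<=7](R) ⋈[f=e] T)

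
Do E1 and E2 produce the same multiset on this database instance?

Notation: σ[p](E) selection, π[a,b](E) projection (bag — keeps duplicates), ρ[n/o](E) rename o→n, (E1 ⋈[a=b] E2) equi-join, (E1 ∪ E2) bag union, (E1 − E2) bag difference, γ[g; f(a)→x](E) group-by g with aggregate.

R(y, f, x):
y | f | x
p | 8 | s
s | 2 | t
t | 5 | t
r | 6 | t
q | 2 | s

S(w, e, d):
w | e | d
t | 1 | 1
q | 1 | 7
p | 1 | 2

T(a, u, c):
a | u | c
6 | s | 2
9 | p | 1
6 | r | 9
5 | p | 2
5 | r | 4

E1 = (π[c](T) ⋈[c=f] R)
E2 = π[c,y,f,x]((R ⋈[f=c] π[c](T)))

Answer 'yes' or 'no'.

E1 row counts bottom-up:
  T → 5
  π[c](T) → 5
  R → 5
  (π[c](T) ⋈[c=f] R) → 4
E2 row counts bottom-up:
  R → 5
  T → 5
  π[c](T) → 5
  (R ⋈[f=c] π[c](T)) → 4
  π[c,y,f,x]((R ⋈[f=c] π[c](T))) → 4

E1 and E2 produce the same multiset:
c | y | f | x
2 | q | 2 | s
2 | q | 2 | s
2 | s | 2 | t
2 | s | 2 | t

yes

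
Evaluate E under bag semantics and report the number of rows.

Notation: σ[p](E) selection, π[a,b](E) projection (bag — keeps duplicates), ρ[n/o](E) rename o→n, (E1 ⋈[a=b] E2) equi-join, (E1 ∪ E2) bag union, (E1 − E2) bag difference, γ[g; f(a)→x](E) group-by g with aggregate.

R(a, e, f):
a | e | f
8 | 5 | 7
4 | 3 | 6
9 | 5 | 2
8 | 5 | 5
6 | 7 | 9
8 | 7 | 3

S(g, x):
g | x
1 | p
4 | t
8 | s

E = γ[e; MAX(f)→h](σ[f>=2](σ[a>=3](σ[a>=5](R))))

Subexpression sizes:
  R → 6
  σ[a>=5](R) → 5
  σ[a>=3](σ[a>=5](R)) → 5
  σ[f>=2](σ[a>=3](σ[a>=5](R))) → 5
  γ[e; MAX(f)→h](σ[f>=2](σ[a>=3](σ[a>=5](R)))) → 2

|E| = 2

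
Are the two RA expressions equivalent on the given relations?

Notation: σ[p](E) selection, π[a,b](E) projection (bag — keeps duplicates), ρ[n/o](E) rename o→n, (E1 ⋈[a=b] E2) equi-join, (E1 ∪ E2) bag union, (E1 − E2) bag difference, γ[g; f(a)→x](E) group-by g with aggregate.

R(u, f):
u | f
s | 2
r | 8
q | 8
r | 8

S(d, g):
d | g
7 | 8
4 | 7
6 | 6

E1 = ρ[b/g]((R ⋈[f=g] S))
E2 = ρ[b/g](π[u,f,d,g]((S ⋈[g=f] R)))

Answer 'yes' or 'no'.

E1 subexpression sizes:
  R → 4
  S → 3
  (R ⋈[f=g] S) → 3
  ρ[b/g]((R ⋈[f=g] S)) → 3
E2 subexpression sizes:
  S → 3
  R → 4
  (S ⋈[g=f] R) → 3
  π[u,f,d,g]((S ⋈[g=f] R)) → 3
  ρ[b/g](π[u,f,d,g]((S ⋈[g=f] R))) → 3

E1 and E2 produce the same multiset:
u | f | d | b
q | 8 | 7 | 8
r | 8 | 7 | 8
r | 8 | 7 | 8

yes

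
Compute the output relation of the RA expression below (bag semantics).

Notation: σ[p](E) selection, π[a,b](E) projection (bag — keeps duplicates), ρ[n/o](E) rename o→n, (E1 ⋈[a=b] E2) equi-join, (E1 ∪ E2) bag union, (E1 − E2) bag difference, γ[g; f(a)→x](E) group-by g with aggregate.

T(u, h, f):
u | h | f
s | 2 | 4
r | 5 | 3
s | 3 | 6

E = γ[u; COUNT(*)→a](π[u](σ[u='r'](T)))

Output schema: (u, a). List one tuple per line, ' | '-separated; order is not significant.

Stepwise |·|:
  T → 3
  σ[u='r'](T) → 1
  π[u](σ[u='r'](T)) → 1
  γ[u; COUNT(*)→a](π[u](σ[u='r'](T))) → 1

== RESULT ==
u | a
r | 1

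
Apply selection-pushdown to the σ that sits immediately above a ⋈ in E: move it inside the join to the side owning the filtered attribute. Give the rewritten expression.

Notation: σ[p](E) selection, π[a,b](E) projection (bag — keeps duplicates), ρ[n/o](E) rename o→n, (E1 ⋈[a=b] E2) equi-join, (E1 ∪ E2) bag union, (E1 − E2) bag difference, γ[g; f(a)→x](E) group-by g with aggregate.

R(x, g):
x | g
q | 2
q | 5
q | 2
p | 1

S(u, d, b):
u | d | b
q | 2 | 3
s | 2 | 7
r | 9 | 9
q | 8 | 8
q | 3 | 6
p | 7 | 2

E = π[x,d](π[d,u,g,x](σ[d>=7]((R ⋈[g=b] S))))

σ filters on d, owned by the right side.
E' = π[x,d](π[d,u,g,x]((R ⋈[g=b] σ[d>=7](S))))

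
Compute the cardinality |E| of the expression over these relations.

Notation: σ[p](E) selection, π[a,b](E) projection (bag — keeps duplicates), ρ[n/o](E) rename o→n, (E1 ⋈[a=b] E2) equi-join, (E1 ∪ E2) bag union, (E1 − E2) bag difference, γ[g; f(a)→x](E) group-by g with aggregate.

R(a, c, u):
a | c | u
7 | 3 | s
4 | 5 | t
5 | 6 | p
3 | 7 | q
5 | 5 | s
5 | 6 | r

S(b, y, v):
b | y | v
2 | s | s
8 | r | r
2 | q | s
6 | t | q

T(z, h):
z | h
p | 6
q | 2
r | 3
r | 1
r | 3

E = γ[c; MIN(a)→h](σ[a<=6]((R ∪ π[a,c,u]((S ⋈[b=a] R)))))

Row counts bottom-up:
  R → 6
  S → 4
  R → 6
  (S ⋈[b=a] R) → 0
  π[a,c,u]((S ⋈[b=a] R)) → 0
  (R ∪ π[a,c,u]((S ⋈[b=a] R))) → 6
  σ[a<=6]((R ∪ π[a,c,u]((S ⋈[b=a] R)))) → 5
  γ[c; MIN(a)→h](σ[a<=6]((R ∪ π[a,c,u]((S ⋈[b=a] R))))) → 3

|E| = 3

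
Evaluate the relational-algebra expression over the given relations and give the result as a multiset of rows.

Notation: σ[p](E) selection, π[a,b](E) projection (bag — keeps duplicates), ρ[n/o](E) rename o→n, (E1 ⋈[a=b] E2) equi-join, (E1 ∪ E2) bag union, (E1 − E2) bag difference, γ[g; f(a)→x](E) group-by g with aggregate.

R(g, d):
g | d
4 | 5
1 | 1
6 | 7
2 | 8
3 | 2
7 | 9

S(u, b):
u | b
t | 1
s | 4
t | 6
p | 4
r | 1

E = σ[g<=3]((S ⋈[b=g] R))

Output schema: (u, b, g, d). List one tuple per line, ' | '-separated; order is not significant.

Row counts bottom-up:
  S → 5
  R → 6
  (S ⋈[b=g] R) → 5
  σ[g<=3]((S ⋈[b=g] R)) → 2

== RESULT ==
u | b | g | d
r | 1 | 1 | 1
t | 1 | 1 | 1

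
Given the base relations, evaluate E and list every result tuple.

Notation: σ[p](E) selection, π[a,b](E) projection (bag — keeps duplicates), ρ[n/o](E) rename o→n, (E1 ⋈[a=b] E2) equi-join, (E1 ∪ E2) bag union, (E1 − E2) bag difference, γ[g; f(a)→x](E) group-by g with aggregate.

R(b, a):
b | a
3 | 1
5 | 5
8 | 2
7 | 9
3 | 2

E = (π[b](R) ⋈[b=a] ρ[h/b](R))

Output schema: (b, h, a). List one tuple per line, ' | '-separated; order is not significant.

Subexpression sizes:
  R → 5
  π[b](R) → 5
  R → 5
  ρ[h/b](R) → 5
  (π[b](R) ⋈[b=a] ρ[h/b](R)) → 1

== RESULT ==
b | h | a
5 | 5 | 5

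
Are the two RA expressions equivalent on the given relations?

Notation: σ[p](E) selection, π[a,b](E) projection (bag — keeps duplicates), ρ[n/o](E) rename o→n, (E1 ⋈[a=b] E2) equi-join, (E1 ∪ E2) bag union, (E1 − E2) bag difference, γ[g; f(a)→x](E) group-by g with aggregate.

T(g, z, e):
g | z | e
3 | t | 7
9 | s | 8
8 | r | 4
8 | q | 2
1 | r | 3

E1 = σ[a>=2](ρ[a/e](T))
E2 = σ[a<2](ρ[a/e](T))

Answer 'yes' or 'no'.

E1 subexpression sizes:
  T → 5
  ρ[a/e](T) → 5
  σ[a>=2](ρ[a/e](T)) → 5
E2 subexpression sizes:
  T → 5
  ρ[a/e](T) → 5
  σ[a<2](ρ[a/e](T)) → 0

E1 result:
g | z | a
1 | r | 3
3 | t | 7
8 | q | 2
8 | r | 4
9 | s | 8
E2 result:
g | z | a
(0 rows)
Witness: (1, 'r', 3) appears 1× in E1 but 0× in E2.

no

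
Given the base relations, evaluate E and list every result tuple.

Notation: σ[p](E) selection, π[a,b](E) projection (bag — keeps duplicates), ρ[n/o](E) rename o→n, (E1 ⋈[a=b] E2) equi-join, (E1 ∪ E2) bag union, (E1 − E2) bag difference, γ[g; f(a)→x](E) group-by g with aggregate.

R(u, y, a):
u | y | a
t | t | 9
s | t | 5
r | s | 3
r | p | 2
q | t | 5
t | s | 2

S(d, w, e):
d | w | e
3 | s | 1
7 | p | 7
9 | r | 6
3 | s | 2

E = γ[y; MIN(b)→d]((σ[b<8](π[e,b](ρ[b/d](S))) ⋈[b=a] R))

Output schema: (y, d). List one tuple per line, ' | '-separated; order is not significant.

Row counts bottom-up:
  S → 4
  ρ[b/d](S) → 4
  π[e,b](ρ[b/d](S)) → 4
  σ[b<8](π[e,b](ρ[b/d](S))) → 3
  R → 6
  (σ[b<8](π[e,b](ρ[b/d](S))) ⋈[b=a] R) → 2
  γ[y; MIN(b)→d]((σ[b<8](π[e,b](ρ[b/d](S))) ⋈[b=a] R)) → 1

== RESULT ==
y | d
s | 3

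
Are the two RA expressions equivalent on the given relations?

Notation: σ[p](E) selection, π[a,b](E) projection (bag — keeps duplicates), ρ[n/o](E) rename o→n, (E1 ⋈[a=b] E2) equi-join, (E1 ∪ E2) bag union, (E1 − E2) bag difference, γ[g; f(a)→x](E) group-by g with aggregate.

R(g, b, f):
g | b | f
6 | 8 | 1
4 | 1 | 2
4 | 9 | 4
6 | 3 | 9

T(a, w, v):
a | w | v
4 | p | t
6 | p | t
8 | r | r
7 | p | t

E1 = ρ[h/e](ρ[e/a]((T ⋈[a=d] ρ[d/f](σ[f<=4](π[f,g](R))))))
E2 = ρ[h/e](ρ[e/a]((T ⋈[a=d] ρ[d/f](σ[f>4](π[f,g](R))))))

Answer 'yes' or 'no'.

E1 per-node cardinality:
  T → 4
  R → 4
  π[f,g](R) → 4
  σ[f<=4](π[f,g](R)) → 3
  ρ[d/f](σ[f<=4](π[f,g](R))) → 3
  (T ⋈[a=d] ρ[d/f](σ[f<=4](π[f,g](R)))) → 1
  ρ[e/a]((T ⋈[a=d] ρ[d/f](σ[f<=4](π[f,g](R))))) → 1
  ρ[h/e](ρ[e/a]((T ⋈[a=d] ρ[d/f](σ[f<=4](π[f,g](R)))))) → 1
E2 per-node cardinality:
  T → 4
  R → 4
  π[f,g](R) → 4
  σ[f>4](π[f,g](R)) → 1
  ρ[d/f](σ[f>4](π[f,g](R))) → 1
  (T ⋈[a=d] ρ[d/f](σ[f>4](π[f,g](R)))) → 0
  ρ[e/a]((T ⋈[a=d] ρ[d/f](σ[f>4](π[f,g](R))))) → 0
  ρ[h/e](ρ[e/a]((T ⋈[a=d] ρ[d/f](σ[f>4](π[f,g](R)))))) → 0

E1 result:
h | w | v | d | g
4 | p | t | 4 | 4
E2 result:
h | w | v | d | g
(0 rows)
Witness: (4, 'p', 't', 4, 4) appears 1× in E1 but 0× in E2.

no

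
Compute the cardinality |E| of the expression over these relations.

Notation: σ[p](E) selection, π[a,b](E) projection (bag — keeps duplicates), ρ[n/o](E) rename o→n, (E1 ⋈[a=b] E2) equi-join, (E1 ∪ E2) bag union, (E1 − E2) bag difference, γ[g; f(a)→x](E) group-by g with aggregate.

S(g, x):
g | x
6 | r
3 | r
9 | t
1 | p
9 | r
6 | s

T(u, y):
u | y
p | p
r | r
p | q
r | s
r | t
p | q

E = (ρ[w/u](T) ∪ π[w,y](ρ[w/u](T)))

Subexpression sizes:
  T → 6
  ρ[w/u](T) → 6
  T → 6
  ρ[w/u](T) → 6
  π[w,y](ρ[w/u](T)) → 6
  (ρ[w/u](T) ∪ π[w,y](ρ[w/u](T))) → 12

|E| = 12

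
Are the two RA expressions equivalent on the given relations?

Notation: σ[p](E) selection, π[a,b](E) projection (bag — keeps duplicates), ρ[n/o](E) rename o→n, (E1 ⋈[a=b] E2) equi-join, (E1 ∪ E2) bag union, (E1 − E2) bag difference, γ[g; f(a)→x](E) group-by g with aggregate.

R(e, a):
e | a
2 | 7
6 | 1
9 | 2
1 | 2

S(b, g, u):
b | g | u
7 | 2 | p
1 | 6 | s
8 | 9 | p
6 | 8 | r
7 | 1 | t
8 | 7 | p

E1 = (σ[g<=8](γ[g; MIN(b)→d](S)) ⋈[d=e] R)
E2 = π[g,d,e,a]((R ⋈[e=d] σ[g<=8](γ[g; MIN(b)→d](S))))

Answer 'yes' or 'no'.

E1 subexpression sizes:
  S → 6
  γ[g; MIN(b)→d](S) → 6
  σ[g<=8](γ[g; MIN(b)→d](S)) → 5
  R → 4
  (σ[g<=8](γ[g; MIN(b)→d](S)) ⋈[d=e] R) → 2
E2 subexpression sizes:
  R → 4
  S → 6
  γ[g; MIN(b)→d](S) → 6
  σ[g<=8](γ[g; MIN(b)→d](S)) → 5
  (R ⋈[e=d] σ[g<=8](γ[g; MIN(b)→d](S))) → 2
  π[g,d,e,a]((R ⋈[e=d] σ[g<=8](γ[g; MIN(b)→d](S)))) → 2

E1 and E2 produce the same multiset:
g | d | e | a
6 | 1 | 1 | 2
8 | 6 | 6 | 1

yes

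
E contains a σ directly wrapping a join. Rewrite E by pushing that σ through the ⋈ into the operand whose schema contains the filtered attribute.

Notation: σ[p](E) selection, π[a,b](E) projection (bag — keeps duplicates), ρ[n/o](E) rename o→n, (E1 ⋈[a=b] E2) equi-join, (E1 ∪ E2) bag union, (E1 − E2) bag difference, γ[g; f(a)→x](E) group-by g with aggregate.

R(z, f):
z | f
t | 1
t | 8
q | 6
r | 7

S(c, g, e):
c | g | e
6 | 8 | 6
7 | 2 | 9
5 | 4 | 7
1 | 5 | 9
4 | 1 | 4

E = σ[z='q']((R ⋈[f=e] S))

σ filters on z, owned by the left side.
E' = (σ[z='q'](R) ⋈[f=e] S)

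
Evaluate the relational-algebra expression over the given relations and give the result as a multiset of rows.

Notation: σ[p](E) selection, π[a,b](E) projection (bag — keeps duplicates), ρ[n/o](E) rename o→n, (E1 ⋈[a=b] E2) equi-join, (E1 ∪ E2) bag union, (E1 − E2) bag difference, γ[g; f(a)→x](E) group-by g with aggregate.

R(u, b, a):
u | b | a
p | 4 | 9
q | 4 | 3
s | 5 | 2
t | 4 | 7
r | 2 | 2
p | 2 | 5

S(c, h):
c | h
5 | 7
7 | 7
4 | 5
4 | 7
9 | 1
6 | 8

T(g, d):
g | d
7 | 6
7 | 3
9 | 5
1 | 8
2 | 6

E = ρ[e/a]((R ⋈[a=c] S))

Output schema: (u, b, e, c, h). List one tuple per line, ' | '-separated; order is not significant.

Row counts bottom-up:
  R → 6
  S → 6
  (R ⋈[a=c] S) → 3
  ρ[e/a]((R ⋈[a=c] S)) → 3

== RESULT ==
u | b | e | c | h
p | 2 | 5 | 5 | 7
p | 4 | 9 | 9 | 1
t | 4 | 7 | 7 | 7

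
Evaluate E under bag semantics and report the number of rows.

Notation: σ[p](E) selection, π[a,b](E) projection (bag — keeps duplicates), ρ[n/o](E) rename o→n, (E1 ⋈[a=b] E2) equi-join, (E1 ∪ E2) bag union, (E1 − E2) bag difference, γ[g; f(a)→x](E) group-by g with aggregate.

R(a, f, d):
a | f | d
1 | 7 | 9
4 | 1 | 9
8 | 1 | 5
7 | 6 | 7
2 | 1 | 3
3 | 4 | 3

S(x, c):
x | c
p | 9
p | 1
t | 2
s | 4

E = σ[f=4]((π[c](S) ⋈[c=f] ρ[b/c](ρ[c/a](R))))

Row counts bottom-up:
  S → 4
  π[c](S) → 4
  R → 6
  ρ[c/a](R) → 6
  ρ[b/c](ρ[c/a](R)) → 6
  (π[c](S) ⋈[c=f] ρ[b/c](ρ[c/a](R))) → 4
  σ[f=4]((π[c](S) ⋈[c=f] ρ[b/c](ρ[c/a](R)))) → 1

|E| = 1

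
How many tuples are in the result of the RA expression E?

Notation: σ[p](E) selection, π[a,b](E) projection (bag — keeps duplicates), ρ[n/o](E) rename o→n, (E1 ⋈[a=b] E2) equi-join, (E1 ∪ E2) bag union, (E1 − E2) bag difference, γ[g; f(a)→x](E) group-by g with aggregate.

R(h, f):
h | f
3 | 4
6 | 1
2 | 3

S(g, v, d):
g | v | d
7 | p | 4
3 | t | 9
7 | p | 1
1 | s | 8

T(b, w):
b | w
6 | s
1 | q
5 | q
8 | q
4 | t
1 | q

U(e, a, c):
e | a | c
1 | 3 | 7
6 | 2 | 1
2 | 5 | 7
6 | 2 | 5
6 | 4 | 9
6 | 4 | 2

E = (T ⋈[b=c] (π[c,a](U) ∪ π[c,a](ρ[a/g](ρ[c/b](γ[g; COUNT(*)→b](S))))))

Row counts bottom-up:
  T → 6
  U → 6
  π[c,a](U) → 6
  S → 4
  γ[g; COUNT(*)→b](S) → 3
  ρ[c/b](γ[g; COUNT(*)→b](S)) → 3
  ρ[a/g](ρ[c/b](γ[g; COUNT(*)→b](S))) → 3
  π[c,a](ρ[a/g](ρ[c/b](γ[g; COUNT(*)→b](S)))) → 3
  (π[c,a](U) ∪ π[c,a](ρ[a/g](ρ[c/b](γ[g; COUNT(*)→b](S))))) → 9
  (T ⋈[b=c] (π[c,a](U) ∪ π[c,a](ρ[a/g](ρ[c/b](γ[g; COUNT(*)→b](S)))))) → 7

|E| = 7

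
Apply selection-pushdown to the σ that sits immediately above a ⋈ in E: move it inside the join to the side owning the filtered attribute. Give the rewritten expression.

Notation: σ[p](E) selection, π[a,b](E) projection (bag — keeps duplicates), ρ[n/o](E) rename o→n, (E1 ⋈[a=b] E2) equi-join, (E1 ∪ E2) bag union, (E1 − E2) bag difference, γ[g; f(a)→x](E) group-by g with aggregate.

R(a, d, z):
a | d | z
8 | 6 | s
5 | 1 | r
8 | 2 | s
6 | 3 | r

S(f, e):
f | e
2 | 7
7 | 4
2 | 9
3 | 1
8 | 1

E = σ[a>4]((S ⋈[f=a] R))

σ filters on a, owned by the right side.
E' = (S ⋈[f=a] σ[a>4](R))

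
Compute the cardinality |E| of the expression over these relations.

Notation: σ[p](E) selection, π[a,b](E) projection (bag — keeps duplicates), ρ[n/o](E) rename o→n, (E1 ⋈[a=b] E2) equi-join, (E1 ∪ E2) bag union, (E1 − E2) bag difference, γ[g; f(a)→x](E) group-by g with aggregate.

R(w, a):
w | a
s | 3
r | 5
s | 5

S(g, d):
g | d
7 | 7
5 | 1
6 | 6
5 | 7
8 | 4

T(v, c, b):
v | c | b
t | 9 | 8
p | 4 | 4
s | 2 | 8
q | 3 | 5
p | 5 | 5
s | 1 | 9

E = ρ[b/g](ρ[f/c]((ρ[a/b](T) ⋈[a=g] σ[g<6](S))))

Stepwise |·|:
  T → 6
  ρ[a/b](T) → 6
  S → 5
  σ[g<6](S) → 2
  (ρ[a/b](T) ⋈[a=g] σ[g<6](S)) → 4
  ρ[f/c]((ρ[a/b](T) ⋈[a=g] σ[g<6](S))) → 4
  ρ[b/g](ρ[f/c]((ρ[a/b](T) ⋈[a=g] σ[g<6](S)))) → 4

|E| = 4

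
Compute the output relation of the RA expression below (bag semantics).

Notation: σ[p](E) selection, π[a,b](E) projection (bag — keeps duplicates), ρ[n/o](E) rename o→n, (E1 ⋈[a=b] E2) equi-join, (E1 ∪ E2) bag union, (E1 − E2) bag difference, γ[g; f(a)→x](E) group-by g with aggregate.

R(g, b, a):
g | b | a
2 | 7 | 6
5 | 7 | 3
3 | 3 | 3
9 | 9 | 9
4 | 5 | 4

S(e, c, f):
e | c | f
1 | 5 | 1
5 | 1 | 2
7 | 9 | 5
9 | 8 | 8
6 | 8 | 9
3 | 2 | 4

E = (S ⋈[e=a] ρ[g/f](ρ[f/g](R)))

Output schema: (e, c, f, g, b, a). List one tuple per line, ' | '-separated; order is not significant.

Stepwise |·|:
  S → 6
  R → 5
  ρ[f/g](R) → 5
  ρ[g/f](ρ[f/g](R)) → 5
  (S ⋈[e=a] ρ[g/f](ρ[f/g](R))) → 4

== RESULT ==
e | c | f | g | b | a
3 | 2 | 4 | 3 | 3 | 3
3 | 2 | 4 | 5 | 7 | 3
6 | 8 | 9 | 2 | 7 | 6
9 | 8 | 8 | 9 | 9 | 9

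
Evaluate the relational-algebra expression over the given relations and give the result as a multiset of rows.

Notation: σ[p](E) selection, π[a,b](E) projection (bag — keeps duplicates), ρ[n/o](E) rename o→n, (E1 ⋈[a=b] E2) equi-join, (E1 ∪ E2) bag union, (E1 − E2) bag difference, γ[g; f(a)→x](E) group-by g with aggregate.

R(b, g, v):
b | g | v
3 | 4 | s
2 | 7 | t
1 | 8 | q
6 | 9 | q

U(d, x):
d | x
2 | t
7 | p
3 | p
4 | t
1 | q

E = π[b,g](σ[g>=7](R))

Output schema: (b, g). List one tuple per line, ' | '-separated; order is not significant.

Stepwise |·|:
  R → 4
  σ[g>=7](R) → 3
  π[b,g](σ[g>=7](R)) → 3

== RESULT ==
b | g
1 | 8
2 | 7
6 | 9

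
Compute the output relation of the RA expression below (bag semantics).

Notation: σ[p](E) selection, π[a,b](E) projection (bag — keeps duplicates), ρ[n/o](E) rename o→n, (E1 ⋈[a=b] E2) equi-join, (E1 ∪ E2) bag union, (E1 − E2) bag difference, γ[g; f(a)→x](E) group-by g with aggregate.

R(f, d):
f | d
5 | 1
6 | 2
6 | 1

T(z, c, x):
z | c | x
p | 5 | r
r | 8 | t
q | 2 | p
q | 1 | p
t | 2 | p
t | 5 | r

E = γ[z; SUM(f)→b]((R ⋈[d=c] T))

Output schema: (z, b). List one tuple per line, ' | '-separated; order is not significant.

Stepwise |·|:
  R → 3
  T → 6
  (R ⋈[d=c] T) → 4
  γ[z; SUM(f)→b]((R ⋈[d=c] T)) → 2

== RESULT ==
z | b
q | 17
t | 6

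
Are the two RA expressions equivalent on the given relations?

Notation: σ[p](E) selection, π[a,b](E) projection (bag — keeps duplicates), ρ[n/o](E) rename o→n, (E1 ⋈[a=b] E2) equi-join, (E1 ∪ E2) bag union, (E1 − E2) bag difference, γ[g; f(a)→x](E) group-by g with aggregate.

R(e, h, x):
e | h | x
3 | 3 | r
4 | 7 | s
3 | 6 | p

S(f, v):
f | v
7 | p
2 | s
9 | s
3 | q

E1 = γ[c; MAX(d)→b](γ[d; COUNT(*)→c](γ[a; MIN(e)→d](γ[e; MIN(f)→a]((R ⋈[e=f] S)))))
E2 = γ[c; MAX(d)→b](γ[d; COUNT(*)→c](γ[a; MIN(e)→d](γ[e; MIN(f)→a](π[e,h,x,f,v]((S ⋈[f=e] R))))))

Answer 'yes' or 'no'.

E1 subexpression sizes:
  R → 3
  S → 4
  (R ⋈[e=f] S) → 2
  γ[e; MIN(f)→a]((R ⋈[e=f] S)) → 1
  γ[a; MIN(e)→d](γ[e; MIN(f)→a]((R ⋈[e=f] S))) → 1
  γ[d; COUNT(*)→c](γ[a; MIN(e)→d](γ[e; MIN(f)→a]((R ⋈[e=f] S)))) → 1
  γ[c; MAX(d)→b](γ[d; COUNT(*)→c](γ[a; MIN(e)→d](γ[e; MIN(f)→a]((R ⋈[e=f] S))))) → 1
E2 subexpression sizes:
  S → 4
  R → 3
  (S ⋈[f=e] R) → 2
  π[e,h,x,f,v]((S ⋈[f=e] R)) → 2
  γ[e; MIN(f)→a](π[e,h,x,f,v]((S ⋈[f=e] R))) → 1
  γ[a; MIN(e)→d](γ[e; MIN(f)→a](π[e,h,x,f,v]((S ⋈[f=e] R)))) → 1
  γ[d; COUNT(*)→c](γ[a; MIN(e)→d](γ[e; MIN(f)→a](π[e,h,x,f,v]((S ⋈[f=e] R))))) → 1
  γ[c; MAX(d)→b](γ[d; COUNT(*)→c](γ[a; MIN(e)→d](γ[e; MIN(f)→a](π[e,h,x,f,v]((S ⋈[f=e] R)))))) → 1

E1 and E2 produce the same multiset:
c | b
1 | 3

yes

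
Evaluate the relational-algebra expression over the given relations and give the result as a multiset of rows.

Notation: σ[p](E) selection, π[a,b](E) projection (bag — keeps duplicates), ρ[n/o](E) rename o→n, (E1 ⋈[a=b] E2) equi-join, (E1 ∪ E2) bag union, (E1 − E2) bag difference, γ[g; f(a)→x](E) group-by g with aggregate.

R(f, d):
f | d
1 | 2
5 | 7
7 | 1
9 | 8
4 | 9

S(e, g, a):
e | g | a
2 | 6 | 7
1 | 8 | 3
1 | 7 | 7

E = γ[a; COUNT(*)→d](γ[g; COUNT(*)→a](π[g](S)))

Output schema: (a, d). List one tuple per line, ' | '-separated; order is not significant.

Per-node cardinality:
  S → 3
  π[g](S) → 3
  γ[g; COUNT(*)→a](π[g](S)) → 3
  γ[a; COUNT(*)→d](γ[g; COUNT(*)→a](π[g](S))) → 1

== RESULT ==
a | d
1 | 3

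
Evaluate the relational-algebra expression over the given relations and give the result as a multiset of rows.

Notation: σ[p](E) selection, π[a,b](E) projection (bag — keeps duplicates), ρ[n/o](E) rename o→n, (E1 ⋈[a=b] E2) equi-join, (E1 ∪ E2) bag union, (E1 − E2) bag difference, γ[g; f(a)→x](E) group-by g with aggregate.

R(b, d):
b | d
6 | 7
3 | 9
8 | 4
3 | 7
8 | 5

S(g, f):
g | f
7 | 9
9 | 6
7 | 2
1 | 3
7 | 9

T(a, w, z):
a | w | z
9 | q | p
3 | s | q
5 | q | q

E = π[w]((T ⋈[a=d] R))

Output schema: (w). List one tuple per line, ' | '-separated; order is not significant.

Stepwise |·|:
  T → 3
  R → 5
  (T ⋈[a=d] R) → 2
  π[w]((T ⋈[a=d] R)) → 2

== RESULT ==
w
q
q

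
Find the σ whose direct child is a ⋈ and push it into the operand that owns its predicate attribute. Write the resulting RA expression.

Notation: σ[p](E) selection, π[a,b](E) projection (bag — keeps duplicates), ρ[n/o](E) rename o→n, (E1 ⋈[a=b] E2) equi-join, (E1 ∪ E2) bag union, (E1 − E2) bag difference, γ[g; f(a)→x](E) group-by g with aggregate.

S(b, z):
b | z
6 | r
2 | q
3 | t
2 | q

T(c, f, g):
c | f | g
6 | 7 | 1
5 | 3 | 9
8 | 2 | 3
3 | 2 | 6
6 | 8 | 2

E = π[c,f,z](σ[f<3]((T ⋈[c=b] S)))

σ filters on f, owned by the left side.
E' = π[c,f,z]((σ[f<3](T) ⋈[c=b] S))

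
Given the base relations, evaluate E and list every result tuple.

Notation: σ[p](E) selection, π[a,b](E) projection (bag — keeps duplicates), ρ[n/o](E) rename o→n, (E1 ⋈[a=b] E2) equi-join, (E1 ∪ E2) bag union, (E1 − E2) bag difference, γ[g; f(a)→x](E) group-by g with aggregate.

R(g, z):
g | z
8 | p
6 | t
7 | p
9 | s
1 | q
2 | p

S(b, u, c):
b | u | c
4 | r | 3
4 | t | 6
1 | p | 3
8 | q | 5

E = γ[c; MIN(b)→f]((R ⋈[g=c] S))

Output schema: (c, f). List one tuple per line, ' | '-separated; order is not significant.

Subexpression sizes:
  R → 6
  S → 4
  (R ⋈[g=c] S) → 1
  γ[c; MIN(b)→f]((R ⋈[g=c] S)) → 1

== RESULT ==
c | f
6 | 4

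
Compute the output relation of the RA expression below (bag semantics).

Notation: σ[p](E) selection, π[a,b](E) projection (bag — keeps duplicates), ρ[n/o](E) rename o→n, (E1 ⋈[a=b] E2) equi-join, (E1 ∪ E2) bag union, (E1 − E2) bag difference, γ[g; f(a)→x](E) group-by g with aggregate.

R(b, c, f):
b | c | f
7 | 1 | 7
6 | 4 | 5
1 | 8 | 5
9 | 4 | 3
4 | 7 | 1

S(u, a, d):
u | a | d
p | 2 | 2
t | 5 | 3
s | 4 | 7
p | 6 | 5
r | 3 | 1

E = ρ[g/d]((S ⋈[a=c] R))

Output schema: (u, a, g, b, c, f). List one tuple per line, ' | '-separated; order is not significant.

Row counts bottom-up:
  S → 5
  R → 5
  (S ⋈[a=c] R) → 2
  ρ[g/d]((S ⋈[a=c] R)) → 2

== RESULT ==
u | a | g | b | c | f
s | 4 | 7 | 6 | 4 | 5
s | 4 | 7 | 9 | 4 | 3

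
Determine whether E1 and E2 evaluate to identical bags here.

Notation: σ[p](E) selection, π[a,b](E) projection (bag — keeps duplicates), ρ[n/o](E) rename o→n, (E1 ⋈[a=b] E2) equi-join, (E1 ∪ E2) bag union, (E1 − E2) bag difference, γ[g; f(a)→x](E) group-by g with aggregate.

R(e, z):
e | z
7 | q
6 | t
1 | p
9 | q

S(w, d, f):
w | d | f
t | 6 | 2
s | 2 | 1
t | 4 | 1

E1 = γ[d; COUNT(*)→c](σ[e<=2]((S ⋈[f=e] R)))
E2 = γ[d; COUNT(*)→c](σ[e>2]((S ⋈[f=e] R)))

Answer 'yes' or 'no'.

E1 row counts bottom-up:
  S → 3
  R → 4
  (S ⋈[f=e] R) → 2
  σ[e<=2]((S ⋈[f=e] R)) → 2
  γ[d; COUNT(*)→c](σ[e<=2]((S ⋈[f=e] R))) → 2
E2 row counts bottom-up:
  S → 3
  R → 4
  (S ⋈[f=e] R) → 2
  σ[e>2]((S ⋈[f=e] R)) → 0
  γ[d; COUNT(*)→c](σ[e>2]((S ⋈[f=e] R))) → 0

E1 result:
d | c
2 | 1
4 | 1
E2 result:
d | c
(0 rows)
Witness: (4, 1) appears 1× in E1 but 0× in E2.

no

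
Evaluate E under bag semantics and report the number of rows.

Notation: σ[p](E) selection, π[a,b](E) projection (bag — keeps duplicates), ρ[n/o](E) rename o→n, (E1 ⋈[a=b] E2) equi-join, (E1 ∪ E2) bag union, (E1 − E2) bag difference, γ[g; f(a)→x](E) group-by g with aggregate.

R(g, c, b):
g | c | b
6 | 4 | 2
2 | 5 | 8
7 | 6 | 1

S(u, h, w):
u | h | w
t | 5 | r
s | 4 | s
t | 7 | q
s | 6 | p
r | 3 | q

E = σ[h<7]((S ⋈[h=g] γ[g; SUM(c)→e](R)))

Per-node cardinality:
  S → 5
  R → 3
  γ[g; SUM(c)→e](R) → 3
  (S ⋈[h=g] γ[g; SUM(c)→e](R)) → 2
  σ[h<7]((S ⋈[h=g] γ[g; SUM(c)→e](R))) → 1

|E| = 1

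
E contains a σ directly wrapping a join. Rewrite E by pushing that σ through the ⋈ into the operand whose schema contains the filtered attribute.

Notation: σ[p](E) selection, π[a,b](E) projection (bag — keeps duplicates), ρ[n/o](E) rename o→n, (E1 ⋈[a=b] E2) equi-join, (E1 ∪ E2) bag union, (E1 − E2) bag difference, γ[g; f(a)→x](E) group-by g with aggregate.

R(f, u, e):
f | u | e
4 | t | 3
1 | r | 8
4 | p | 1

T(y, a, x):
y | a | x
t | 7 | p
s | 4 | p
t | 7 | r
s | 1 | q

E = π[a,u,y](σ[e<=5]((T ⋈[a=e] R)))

σ filters on e, owned by the right side.
E' = π[a,u,y]((T ⋈[a=e] σ[e<=5](R)))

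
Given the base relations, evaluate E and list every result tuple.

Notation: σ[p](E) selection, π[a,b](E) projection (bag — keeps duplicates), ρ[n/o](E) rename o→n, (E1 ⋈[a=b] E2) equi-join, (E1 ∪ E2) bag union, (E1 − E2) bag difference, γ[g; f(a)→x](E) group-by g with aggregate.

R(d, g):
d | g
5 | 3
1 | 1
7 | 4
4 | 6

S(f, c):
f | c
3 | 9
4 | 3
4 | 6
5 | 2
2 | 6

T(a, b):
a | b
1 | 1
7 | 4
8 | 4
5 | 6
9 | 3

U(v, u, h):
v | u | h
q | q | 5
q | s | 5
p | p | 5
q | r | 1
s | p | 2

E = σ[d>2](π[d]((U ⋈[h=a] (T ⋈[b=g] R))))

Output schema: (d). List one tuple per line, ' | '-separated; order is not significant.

Stepwise |·|:
  U → 5
  T → 5
  R → 4
  (T ⋈[b=g] R) → 5
  (U ⋈[h=a] (T ⋈[b=g] R)) → 4
  π[d]((U ⋈[h=a] (T ⋈[b=g] R))) → 4
  σ[d>2](π[d]((U ⋈[h=a] (T ⋈[b=g] R)))) → 3

== RESULT ==
d
4
4
4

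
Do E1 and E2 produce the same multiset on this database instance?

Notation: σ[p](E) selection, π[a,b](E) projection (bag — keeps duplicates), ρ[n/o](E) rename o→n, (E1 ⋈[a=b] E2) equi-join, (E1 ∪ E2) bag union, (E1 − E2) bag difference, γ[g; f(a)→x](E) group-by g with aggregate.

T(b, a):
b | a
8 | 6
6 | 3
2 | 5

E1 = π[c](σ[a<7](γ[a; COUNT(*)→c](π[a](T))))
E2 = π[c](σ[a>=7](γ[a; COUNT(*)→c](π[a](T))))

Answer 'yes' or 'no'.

E1 row counts bottom-up:
  T → 3
  π[a](T) → 3
  γ[a; COUNT(*)→c](π[a](T)) → 3
  σ[a<7](γ[a; COUNT(*)→c](π[a](T))) → 3
  π[c](σ[a<7](γ[a; COUNT(*)→c](π[a](T)))) → 3
E2 row counts bottom-up:
  T → 3
  π[a](T) → 3
  γ[a; COUNT(*)→c](π[a](T)) → 3
  σ[a>=7](γ[a; COUNT(*)→c](π[a](T))) → 0
  π[c](σ[a>=7](γ[a; COUNT(*)→c](π[a](T)))) → 0

E1 result:
c
1
1
1
E2 result:
c
(0 rows)
Witness: (1,) appears 3× in E1 but 0× in E2.

no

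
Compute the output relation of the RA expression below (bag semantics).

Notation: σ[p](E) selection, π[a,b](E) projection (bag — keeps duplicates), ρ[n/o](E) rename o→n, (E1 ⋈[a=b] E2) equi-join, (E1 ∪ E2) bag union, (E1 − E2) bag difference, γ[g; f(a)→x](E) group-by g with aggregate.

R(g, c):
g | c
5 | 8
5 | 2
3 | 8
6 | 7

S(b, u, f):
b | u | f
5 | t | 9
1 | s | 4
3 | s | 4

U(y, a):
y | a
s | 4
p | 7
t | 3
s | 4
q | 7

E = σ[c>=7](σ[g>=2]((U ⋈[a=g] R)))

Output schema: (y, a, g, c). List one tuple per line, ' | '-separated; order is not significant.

Per-node cardinality:
  U → 5
  R → 4
  (U ⋈[a=g] R) → 1
  σ[g>=2]((U ⋈[a=g] R)) → 1
  σ[c>=7](σ[g>=2]((U ⋈[a=g] R))) → 1

== RESULT ==
y | a | g | c
t | 3 | 3 | 8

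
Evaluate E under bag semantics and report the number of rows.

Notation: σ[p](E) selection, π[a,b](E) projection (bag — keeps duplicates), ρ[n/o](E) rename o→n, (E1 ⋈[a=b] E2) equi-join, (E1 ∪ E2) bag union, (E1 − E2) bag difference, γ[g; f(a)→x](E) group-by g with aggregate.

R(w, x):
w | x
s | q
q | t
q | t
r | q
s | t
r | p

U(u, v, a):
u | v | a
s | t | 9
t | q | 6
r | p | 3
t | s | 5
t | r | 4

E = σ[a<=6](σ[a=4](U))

Row counts bottom-up:
  U → 5
  σ[a=4](U) → 1
  σ[a<=6](σ[a=4](U)) → 1

|E| = 1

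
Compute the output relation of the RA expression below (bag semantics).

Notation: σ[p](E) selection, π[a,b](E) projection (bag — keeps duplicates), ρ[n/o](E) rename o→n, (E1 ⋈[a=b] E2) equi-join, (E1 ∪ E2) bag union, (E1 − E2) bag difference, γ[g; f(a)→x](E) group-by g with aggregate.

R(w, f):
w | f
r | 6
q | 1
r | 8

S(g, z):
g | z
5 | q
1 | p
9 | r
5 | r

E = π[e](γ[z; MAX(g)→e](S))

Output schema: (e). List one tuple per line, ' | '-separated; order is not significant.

Subexpression sizes:
  S → 4
  γ[z; MAX(g)→e](S) → 3
  π[e](γ[z; MAX(g)→e](S)) → 3

== RESULT ==
e
1
5
9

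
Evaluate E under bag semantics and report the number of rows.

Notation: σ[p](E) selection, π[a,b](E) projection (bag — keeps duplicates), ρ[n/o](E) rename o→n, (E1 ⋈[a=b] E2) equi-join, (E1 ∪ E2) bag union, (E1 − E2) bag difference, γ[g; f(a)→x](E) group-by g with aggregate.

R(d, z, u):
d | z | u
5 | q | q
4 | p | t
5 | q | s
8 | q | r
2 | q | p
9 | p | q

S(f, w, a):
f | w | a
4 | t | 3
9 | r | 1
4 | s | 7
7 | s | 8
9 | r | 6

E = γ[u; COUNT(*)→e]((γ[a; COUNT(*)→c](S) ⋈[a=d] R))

Row counts bottom-up:
  S → 5
  γ[a; COUNT(*)→c](S) → 5
  R → 6
  (γ[a; COUNT(*)→c](S) ⋈[a=d] R) → 1
  γ[u; COUNT(*)→e]((γ[a; COUNT(*)→c](S) ⋈[a=d] R)) → 1

|E| = 1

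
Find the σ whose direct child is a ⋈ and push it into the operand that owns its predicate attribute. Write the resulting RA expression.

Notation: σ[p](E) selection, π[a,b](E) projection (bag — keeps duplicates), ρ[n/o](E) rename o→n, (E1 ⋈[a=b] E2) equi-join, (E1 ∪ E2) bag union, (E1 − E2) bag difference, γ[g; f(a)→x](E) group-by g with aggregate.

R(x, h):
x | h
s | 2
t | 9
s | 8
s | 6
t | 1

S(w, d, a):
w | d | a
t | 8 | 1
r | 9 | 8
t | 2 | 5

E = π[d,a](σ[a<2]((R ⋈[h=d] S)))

σ filters on a, owned by the right side.
E' = π[d,a]((R ⋈[h=d] σ[a<2](S)))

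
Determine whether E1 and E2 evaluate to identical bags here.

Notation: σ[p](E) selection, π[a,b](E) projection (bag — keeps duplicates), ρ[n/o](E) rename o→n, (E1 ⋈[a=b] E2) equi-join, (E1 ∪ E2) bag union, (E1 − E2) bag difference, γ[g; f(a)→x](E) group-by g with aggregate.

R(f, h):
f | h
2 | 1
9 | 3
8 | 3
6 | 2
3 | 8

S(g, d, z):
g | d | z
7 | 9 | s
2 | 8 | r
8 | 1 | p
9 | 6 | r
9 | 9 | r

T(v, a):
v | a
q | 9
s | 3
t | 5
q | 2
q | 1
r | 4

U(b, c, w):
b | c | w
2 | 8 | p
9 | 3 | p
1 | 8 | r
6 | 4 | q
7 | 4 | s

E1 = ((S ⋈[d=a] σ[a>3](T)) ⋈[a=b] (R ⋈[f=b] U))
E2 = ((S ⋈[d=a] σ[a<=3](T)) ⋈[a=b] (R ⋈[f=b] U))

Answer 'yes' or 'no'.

E1 per-node cardinality:
  S → 5
  T → 6
  σ[a>3](T) → 3
  (S ⋈[d=a] σ[a>3](T)) → 2
  R → 5
  U → 5
  (R ⋈[f=b] U) → 3
  ((S ⋈[d=a] σ[a>3](T)) ⋈[a=b] (R ⋈[f=b] U)) → 2
E2 per-node cardinality:
  S → 5
  T → 6
  σ[a<=3](T) → 3
  (S ⋈[d=a] σ[a<=3](T)) → 1
  R → 5
  U → 5
  (R ⋈[f=b] U) → 3
  ((S ⋈[d=a] σ[a<=3](T)) ⋈[a=b] (R ⋈[f=b] U)) → 0

E1 result:
g | d | z | v | a | f | h | b | c | w
7 | 9 | s | q | 9 | 9 | 3 | 9 | 3 | p
9 | 9 | r | q | 9 | 9 | 3 | 9 | 3 | p
E2 result:
g | d | z | v | a | f | h | b | c | w
(0 rows)
Witness: (9, 9, 'r', 'q', 9, 9, 3, 9, 3, 'p') appears 1× in E1 but 0× in E2.

no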